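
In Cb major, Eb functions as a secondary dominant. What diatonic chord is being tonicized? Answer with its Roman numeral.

The chord is a major triad on Eb.
A dominant resolves down a perfect fifth: Eb → Ab. In Cb major, Ab is scale degree 6, i.e. vi.

vi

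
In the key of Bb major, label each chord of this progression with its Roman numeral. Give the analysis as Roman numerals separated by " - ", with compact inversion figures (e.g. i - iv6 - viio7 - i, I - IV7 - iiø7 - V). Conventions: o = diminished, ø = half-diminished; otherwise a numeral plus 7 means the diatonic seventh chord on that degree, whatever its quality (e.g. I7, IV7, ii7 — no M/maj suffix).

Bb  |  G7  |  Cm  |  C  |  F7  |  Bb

Bb: root Bb is the tonic; major triad there is I.
G7: chromatic; G is V of ii, so V7/ii.
Cm has root C, degree 2 in Bb major, so ii.
C: a major triad on C, the applied dominant of V → V/V.
F7 has root F, degree 5 in Bb major, so V7.
Bb: root Bb is the tonic; major triad there is I.

I - V7/ii - ii - V/V - V7 - I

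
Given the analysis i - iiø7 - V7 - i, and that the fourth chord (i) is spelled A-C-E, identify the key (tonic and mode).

The chord Am is a minor triad rooted on A; its label is i.
If A is scale degree 1 and the mode makes that degree carry a minor triad, the tonic is A and the mode is minor.

A minor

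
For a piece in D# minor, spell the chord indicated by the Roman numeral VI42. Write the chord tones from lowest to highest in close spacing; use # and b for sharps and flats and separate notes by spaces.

A# B D# F#

In D# minor, the submediant is B, and the diatonic chord built there is a major seventh chord.
That chord is spelled B-D#-F#-A#.
With the 42 figure the chord is in third inversion; from the bass A# upward in close position it reads A#-B-D#-F#.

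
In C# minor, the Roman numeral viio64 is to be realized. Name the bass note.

F#

viio in C# minor has root B#; the chord is B#-D#-F#.
The figure 64 means second inversion — the fifth is in the bass.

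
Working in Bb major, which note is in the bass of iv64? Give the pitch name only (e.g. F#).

Bb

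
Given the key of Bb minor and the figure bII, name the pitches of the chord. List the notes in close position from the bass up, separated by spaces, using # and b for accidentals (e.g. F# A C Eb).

Scale degree 2 in Bb minor is C; lowering it a half step gives Cb. bII is the Neapolitan chord — a major triad on the lowered second degree.
So the chord is Cb-Eb-Gb, a major triad.

Cb Eb Gb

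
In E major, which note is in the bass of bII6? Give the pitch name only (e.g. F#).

A

bII in E major has root F; the chord is F-A-C.
The figure 6 means first inversion — the third is in the bass.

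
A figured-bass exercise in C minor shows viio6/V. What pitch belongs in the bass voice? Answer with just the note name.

The applied chord viio6/V is rooted on F#: F#-A-C.
The figure 6 means first inversion — the third is in the bass.

A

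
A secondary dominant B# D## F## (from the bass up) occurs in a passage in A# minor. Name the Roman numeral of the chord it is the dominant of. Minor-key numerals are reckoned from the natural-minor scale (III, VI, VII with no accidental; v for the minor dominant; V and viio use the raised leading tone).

V

The chord is a major triad on B#.
A dominant resolves down a perfect fifth: B# → E#. In A# minor, E# is scale degree 5, i.e. V.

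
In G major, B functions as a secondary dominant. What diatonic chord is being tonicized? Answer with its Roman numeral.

vi

The chord is a major triad on B.
A dominant resolves down a perfect fifth: B → E. In G major, E is scale degree 6, i.e. vi.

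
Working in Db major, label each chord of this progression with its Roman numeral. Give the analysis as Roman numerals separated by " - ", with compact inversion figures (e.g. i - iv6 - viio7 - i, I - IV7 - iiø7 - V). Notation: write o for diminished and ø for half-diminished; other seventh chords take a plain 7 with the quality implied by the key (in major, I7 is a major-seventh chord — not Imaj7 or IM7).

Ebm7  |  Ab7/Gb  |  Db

ii7 - V42 - I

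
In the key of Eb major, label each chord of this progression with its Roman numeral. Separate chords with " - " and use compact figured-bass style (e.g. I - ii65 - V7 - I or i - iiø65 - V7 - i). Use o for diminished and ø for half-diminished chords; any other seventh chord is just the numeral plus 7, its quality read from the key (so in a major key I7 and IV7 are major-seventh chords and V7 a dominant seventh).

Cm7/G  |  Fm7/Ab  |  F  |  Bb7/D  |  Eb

Cm7/G: minor seventh chord on C = scale degree 6 → vi43.
Fm7/Ab: root F is the supertonic; minor seventh chord there is ii65.
F is the secondary dominant of V (major triad on F): V/V.
Bb7/D: root Bb is the dominant; dominant seventh chord there is V65.
Eb has root Eb, degree 1 in Eb major, so I.

vi43 - ii65 - V/V - V65 - I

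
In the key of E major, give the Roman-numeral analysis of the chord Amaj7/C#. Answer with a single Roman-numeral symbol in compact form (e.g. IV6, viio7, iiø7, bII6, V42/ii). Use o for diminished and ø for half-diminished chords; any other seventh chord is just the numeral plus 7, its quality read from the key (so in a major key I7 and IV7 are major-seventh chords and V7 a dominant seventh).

Stacked in thirds the chord is A-C#-E-G#: a major seventh chord on A.
A is scale degree 4 in E major, and a major seventh chord on that degree is written IV7.
With C# in the bass the chord is in first inversion, so the figured bass is 65.

IV65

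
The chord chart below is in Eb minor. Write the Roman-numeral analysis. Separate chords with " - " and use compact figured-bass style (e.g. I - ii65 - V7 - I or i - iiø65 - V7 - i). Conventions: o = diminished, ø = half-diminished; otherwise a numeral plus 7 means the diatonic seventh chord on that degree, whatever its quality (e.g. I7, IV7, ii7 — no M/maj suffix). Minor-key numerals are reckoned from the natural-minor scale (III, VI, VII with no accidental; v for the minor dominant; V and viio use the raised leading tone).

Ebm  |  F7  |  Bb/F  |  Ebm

i - V7/V - V64 - i

Ebm: root Eb is the tonic; minor triad there is i.
F7 is the secondary dominant of V (dominant seventh chord on F): V7/V.
Bb/F has root Bb, degree 5 in Eb minor, so V64.
Ebm: minor triad on Eb = scale degree 1 → i.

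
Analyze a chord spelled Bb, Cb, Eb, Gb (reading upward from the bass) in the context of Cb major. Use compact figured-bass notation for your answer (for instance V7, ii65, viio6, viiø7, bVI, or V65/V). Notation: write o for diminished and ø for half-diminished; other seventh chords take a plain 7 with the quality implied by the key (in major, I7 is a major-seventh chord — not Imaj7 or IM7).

I42

Stacked in thirds the chord is Cb-Eb-Gb-Bb: a major seventh chord on Cb.
In Cb major, Cb is the tonic; the diatonic major seventh chord there is I7.
With Bb in the bass the chord is in third inversion, so the figured bass is 42.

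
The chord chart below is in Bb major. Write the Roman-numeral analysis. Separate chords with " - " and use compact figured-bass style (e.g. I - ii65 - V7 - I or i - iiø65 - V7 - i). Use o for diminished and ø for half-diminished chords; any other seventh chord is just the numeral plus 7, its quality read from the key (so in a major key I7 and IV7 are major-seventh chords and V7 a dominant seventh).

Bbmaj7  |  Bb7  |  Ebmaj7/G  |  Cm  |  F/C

Bbmaj7: root Bb is the tonic; major seventh chord there is I7.
Bb7 is the secondary dominant of IV (dominant seventh chord on Bb): V7/IV.
Ebmaj7/G: major seventh chord on Eb = scale degree 4 → IV65.
Cm: minor triad on C = scale degree 2 → ii.
F/C: root F is the dominant; major triad there is V64.

I7 - V7/IV - IV65 - ii - V64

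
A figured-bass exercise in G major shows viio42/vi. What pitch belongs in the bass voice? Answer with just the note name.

The applied chord viio42/vi is rooted on D#: D#-F#-A-C.
The figure 42 means third inversion — the seventh is in the bass.

C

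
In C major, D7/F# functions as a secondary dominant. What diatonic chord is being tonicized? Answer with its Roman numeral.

The chord is a dominant seventh chord on D.
A dominant resolves down a perfect fifth: D → G. In C major, G is scale degree 5, i.e. V.

V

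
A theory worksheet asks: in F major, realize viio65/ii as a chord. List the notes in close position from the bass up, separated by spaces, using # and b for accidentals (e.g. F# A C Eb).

A C Eb F#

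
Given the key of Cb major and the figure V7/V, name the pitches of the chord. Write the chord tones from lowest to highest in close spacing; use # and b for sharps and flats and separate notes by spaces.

Db F Ab Cb

The slash means an applied dominant: we want the dominant of V. In Cb major, V is Gb major, and its dominant is built on Db.
Building a dominant seventh chord on Db gives Db-F-Ab-Cb.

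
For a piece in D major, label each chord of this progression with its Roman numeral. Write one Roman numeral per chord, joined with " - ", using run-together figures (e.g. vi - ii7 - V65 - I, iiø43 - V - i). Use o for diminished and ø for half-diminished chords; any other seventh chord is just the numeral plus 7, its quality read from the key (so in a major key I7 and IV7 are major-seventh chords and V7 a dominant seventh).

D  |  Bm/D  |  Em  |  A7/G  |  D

D: major triad on D = scale degree 1 → I.
Bm/D: minor triad on B = scale degree 6 → vi6.
Em has root E, degree 2 in D major, so ii.
A7/G: root A is the dominant; dominant seventh chord there is V42.
D has root D, degree 1 in D major, so I.

I - vi6 - ii - V42 - I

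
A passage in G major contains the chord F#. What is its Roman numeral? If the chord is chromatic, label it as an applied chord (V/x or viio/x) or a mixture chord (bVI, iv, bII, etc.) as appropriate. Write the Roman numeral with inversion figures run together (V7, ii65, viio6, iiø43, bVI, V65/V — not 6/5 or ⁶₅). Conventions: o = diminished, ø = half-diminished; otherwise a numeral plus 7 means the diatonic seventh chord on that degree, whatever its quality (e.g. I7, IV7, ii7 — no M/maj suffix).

V/iii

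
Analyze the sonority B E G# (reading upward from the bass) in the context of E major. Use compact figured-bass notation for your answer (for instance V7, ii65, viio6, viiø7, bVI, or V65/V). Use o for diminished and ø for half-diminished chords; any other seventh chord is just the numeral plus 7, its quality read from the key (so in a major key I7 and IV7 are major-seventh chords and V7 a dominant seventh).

I64

The pitches E-G#-B form a major triad rooted on E.
In E major, E is the tonic; the diatonic major triad there is I.
With B in the bass the chord is in second inversion, so the figured bass is 64.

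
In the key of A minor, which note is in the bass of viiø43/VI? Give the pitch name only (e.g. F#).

The applied chord viiø43/VI is rooted on E: E-G-Bb-D.
The figure 43 means second inversion — the fifth is in the bass.

Bb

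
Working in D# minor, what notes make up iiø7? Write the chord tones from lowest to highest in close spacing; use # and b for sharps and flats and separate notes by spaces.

In D# minor, the second degree is E#, and the diatonic chord built there is a half-diminished seventh chord.
That chord is spelled E#-G#-B-D#.

E# G# B D#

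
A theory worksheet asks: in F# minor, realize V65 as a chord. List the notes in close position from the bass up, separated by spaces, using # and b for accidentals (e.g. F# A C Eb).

E# G# B C#

In F# minor, the fifth degree is C#. The dominant is major (leading tone raised), so V is a dominant seventh chord.
That chord is spelled C#-E#-G#-B.
With the 65 figure the chord is in first inversion; from the bass E# upward in close position it reads E#-G#-B-C#.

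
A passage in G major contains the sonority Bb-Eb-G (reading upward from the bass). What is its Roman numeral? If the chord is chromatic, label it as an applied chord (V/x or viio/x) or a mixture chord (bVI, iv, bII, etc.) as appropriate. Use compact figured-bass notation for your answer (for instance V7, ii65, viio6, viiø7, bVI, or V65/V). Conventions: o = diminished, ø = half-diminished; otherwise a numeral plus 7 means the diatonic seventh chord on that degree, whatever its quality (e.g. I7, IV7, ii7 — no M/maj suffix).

Stacked in thirds the chord is Eb-G-Bb: a major triad on Eb.
Eb is the lowered sixth degree of G major (diatonic 6 would be E). This is a major triad on the lowered sixth degree, borrowed from the parallel minor.
With Bb in the bass the chord is in second inversion, so the figured bass is 64.

bVI64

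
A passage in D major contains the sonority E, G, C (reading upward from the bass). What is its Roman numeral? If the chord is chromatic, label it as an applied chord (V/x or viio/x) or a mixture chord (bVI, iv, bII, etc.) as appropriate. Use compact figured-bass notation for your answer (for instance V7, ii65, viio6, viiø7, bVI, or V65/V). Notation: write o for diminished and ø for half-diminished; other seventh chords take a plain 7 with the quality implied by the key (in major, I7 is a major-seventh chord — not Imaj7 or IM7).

bVII6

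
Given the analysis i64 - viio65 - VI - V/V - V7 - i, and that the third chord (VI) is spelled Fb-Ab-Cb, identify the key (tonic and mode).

The chord Fb is a major triad rooted on Fb; its label is VI.
VI on Fb implies Fb is the submediant; that puts the tonic at Ab, and the uppercase numeral fits minor mode.

Ab minor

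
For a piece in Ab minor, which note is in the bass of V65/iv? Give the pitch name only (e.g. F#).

The applied chord V65/iv is rooted on Ab: Ab-C-Eb-Gb.
The figure 65 means first inversion — the third is in the bass.

C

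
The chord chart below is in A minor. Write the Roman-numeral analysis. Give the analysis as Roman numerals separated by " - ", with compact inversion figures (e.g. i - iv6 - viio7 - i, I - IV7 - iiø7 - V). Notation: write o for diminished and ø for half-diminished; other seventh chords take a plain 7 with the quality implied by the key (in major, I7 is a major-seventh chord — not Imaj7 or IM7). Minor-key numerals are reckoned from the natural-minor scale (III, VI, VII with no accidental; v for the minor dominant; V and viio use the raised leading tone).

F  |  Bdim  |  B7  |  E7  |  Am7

F has root F, degree 6 in A minor, so VI.
Bdim: root B is the supertonic; diminished triad there is iio.
B7: a dominant seventh chord on B, the applied dominant of V → V7/V.
E7: root E is the dominant; dominant seventh chord there is V7.
Am7 has root A, degree 1 in A minor, so i7.

VI - iio - V7/V - V7 - i7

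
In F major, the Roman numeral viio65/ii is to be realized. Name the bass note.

The applied chord viio65/ii is rooted on F#: F#-A-C-Eb.
The figure 65 means first inversion — the third is in the bass.

A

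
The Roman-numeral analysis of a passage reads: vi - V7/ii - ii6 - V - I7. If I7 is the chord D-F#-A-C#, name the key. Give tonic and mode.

I7 is given as D-F#-A-C# — a major seventh chord with root D.
If D is scale degree 1 and the mode makes that degree carry a major seventh chord, the tonic is D and the mode is major.

D major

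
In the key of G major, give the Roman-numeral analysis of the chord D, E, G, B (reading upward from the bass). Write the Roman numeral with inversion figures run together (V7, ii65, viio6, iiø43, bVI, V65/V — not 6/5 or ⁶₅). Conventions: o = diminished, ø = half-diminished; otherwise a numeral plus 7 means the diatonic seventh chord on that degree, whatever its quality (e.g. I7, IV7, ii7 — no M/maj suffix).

vi42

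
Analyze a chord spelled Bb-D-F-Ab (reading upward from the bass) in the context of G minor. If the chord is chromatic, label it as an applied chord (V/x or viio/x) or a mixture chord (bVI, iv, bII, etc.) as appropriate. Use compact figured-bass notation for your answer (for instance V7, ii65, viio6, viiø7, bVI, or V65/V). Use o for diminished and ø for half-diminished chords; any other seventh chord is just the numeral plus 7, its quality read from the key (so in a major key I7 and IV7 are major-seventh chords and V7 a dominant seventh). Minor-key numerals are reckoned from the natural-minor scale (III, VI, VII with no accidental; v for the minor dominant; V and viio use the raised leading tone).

The pitches Bb-D-F-Ab form a dominant seventh chord rooted on Bb.
Bb is not a diatonic chord root with this quality in G minor, but it lies a perfect fifth above Eb (VI), so the chord functions as an applied dominant of VI.

V7/VI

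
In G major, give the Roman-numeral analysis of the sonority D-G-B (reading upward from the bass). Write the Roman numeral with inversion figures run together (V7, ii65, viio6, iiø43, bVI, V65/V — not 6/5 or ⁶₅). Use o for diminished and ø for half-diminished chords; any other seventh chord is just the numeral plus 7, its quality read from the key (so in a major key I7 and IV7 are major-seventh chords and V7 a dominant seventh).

I64

The pitches G-B-D form a major triad rooted on G.
G is scale degree 1 in G major, and a major triad on that degree is written I.
With D in the bass the chord is in second inversion, so the figured bass is 64.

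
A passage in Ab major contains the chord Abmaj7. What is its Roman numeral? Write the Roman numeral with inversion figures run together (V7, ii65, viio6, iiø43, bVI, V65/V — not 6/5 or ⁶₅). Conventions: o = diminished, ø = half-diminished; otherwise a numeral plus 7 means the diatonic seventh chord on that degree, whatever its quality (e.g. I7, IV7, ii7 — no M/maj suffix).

The pitches Ab-C-Eb-G form a major seventh chord rooted on Ab.
In Ab major, Ab is the tonic; the diatonic major seventh chord there is I7.

I7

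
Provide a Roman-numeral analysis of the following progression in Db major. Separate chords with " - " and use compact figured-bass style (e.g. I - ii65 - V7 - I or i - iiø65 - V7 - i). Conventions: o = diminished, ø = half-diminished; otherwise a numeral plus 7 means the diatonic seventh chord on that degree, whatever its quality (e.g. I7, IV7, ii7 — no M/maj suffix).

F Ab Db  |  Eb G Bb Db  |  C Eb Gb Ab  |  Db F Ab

F-Ab-Db: major triad on Db = scale degree 1 → I6.
Eb-G-Bb-Db: a dominant seventh chord on Eb, the applied dominant of V → V7/V.
C-Eb-Gb-Ab: root Ab is the dominant; dominant seventh chord there is V65.
Db-F-Ab: major triad on Db = scale degree 1 → I.

I6 - V7/V - V65 - I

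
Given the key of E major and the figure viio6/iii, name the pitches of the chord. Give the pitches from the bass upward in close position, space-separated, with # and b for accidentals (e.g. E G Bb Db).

A# C# F##

The slash marks an applied leading-tone chord: viio of iii. In E major, iii is G#, so the leading tone to it is F##, a half step below.
Building a diminished triad on F## gives F##-A#-C#.
The figured bass 6 indicates first inversion, placing the third (A#) in the bass: A#-C#-F##.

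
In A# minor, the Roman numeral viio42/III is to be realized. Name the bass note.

A

The applied chord viio42/III is rooted on B#: B#-D#-F#-A.
The figure 42 means third inversion — the seventh is in the bass.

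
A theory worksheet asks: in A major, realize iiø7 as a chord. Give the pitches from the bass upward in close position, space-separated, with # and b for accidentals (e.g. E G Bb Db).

Scale degree 2 in A major is B; here the chord built on it is altered to a half-diminished seventh chord. iiø7 is the half-diminished supertonic seventh, borrowed from the parallel minor.
So the chord is B-D-F-A, a half-diminished seventh chord.

B D F A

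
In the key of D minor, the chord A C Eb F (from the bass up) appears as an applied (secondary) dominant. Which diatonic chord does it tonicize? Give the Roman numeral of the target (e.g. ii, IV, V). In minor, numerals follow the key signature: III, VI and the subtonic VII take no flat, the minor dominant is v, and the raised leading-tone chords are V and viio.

VI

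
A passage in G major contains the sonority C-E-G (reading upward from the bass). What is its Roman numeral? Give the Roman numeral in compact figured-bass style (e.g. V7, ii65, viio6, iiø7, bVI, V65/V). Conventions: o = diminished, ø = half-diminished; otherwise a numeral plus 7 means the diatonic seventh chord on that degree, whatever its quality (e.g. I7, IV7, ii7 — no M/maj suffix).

IV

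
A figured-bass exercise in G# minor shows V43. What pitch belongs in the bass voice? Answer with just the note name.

V in G# minor has root D#; the chord is D#-F##-A#-C#.
The figure 43 means second inversion — the fifth is in the bass.

A#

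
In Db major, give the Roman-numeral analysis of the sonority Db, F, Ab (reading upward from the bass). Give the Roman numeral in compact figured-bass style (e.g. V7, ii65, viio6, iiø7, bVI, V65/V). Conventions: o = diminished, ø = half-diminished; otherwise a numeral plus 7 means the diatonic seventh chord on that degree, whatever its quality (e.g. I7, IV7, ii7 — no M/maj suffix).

I

The pitches Db-F-Ab form a major triad rooted on Db.
In Db major, Db is the tonic; the diatonic major triad there is I.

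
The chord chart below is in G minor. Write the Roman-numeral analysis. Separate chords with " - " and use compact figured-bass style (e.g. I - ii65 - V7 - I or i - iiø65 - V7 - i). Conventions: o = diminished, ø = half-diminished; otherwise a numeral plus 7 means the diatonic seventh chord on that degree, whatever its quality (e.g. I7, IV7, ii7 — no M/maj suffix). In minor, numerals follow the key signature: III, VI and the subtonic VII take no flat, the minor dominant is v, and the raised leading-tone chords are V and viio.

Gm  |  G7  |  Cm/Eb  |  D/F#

Gm: root G is the tonic; minor triad there is i.
G7: a dominant seventh chord on G, the applied dominant of iv → V7/iv.
Cm/Eb has root C, degree 4 in G minor, so iv6.
D/F#: major triad on D = scale degree 5 → V6.

i - V7/iv - iv6 - V6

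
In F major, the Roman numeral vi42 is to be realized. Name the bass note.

C

vi in F major has root D; the chord is D-F-A-C.
The figure 42 means third inversion — the seventh is in the bass.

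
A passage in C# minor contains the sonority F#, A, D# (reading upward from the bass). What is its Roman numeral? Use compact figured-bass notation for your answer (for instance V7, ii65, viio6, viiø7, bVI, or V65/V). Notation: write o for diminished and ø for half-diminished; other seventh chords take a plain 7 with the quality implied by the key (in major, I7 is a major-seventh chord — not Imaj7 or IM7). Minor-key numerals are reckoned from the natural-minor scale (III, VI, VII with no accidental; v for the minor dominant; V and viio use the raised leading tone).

iio6

The pitches D#-F#-A form a diminished triad rooted on D#.
In C# minor, D# is the supertonic; the diatonic diminished triad there is iio.
With F# in the bass the chord is in first inversion, so the figured bass is 6.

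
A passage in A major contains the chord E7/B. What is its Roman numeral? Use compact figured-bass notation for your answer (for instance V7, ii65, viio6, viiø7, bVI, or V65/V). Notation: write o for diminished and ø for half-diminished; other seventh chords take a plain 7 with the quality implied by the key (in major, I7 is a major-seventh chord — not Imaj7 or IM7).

The pitches E-G#-B-D form a dominant seventh chord rooted on E.
E is scale degree 5 in A major, and a dominant seventh chord on that degree is written V7.
With B in the bass the chord is in second inversion, so the figured bass is 43.

V43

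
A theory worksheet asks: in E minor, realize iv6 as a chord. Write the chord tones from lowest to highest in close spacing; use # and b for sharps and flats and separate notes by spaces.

In E minor, scale degree 4 is A, and the diatonic chord built there is a minor triad.
That chord is spelled A-C-E.
The figured bass 6 indicates first inversion, placing the third (C) in the bass: C-E-A.

C E A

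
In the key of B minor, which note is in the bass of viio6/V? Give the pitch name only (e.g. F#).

G#

The applied chord viio6/V is rooted on E#: E#-G#-B.
The figure 6 means first inversion — the third is in the bass.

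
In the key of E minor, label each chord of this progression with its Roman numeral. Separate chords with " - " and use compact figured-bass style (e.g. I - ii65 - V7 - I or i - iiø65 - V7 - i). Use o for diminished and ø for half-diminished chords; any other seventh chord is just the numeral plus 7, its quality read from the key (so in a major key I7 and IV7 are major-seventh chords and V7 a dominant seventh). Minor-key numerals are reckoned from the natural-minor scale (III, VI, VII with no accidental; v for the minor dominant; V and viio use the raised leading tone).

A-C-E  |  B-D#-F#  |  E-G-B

A-C-E: root A is the subdominant; minor triad there is iv.
B-D#-F# has root B, degree 5 in E minor, so V.
E-G-B: root E is the tonic; minor triad there is i.

iv - V - i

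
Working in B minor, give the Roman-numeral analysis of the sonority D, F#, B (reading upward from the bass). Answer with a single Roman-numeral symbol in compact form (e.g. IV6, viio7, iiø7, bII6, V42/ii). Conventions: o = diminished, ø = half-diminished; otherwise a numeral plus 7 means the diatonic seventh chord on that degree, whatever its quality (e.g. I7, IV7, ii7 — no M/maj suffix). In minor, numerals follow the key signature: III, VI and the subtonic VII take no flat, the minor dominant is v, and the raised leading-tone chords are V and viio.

i6

Stacked in thirds the chord is B-D-F#: a minor triad on B.
B is scale degree 1 in B minor, and a minor triad on that degree is written i.
With D in the bass the chord is in first inversion, so the figured bass is 6.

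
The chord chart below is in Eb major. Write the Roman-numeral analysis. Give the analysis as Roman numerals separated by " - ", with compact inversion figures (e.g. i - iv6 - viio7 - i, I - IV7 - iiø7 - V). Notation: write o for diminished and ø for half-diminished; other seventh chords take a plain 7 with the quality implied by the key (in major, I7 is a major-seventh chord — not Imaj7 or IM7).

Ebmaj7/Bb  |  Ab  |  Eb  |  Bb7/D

Ebmaj7/Bb has root Eb, degree 1 in Eb major, so I43.
Ab: major triad on Ab = scale degree 4 → IV.
Eb: major triad on Eb = scale degree 1 → I.
Bb7/D: root Bb is the dominant; dominant seventh chord there is V65.

I43 - IV - I - V65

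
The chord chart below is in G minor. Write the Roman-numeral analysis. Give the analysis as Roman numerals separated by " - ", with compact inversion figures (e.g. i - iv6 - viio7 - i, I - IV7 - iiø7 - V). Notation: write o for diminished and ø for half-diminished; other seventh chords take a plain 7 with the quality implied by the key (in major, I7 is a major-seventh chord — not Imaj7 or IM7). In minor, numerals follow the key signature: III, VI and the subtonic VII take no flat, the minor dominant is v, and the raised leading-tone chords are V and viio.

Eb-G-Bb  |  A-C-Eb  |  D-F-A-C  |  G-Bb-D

Eb-G-Bb has root Eb, degree 6 in G minor, so VI.
A-C-Eb has root A, degree 2 in G minor, so iio.
D-F-A-C: root D is the dominant; minor seventh chord there is v7.
G-Bb-D has root G, degree 1 in G minor, so i.

VI - iio - v7 - i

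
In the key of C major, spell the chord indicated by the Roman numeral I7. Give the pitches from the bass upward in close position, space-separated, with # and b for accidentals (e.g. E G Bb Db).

The numeral's case and figure indicate a major seventh chord. In C major its root, the tonic, is C.
That chord is spelled C-E-G-B.

C E G B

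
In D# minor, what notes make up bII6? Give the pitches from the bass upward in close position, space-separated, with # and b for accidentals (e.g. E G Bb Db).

Scale degree 2 in D# minor is E#; lowering it a half step gives E. bII6 is the Neapolitan sixth — a major triad on the lowered second degree, here in its customary first inversion.
So the chord is E-G#-B.
The figured bass 6 indicates first inversion, placing the third (G#) in the bass: G#-B-E.

G# B E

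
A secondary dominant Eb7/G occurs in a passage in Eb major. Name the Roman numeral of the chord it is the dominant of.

IV

The chord is a dominant seventh chord on Eb.
A dominant resolves down a perfect fifth: Eb → Ab. In Eb major, Ab is scale degree 4, i.e. IV.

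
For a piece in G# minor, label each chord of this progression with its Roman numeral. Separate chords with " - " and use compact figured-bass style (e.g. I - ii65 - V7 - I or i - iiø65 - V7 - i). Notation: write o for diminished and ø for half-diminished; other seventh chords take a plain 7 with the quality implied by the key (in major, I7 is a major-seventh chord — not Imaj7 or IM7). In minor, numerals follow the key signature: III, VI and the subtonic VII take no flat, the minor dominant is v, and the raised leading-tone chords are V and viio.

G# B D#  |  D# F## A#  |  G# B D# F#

i - V - i7

G#-B-D#: root G# is the tonic; minor triad there is i.
D#-F##-A# has root D#, degree 5 in G# minor, so V.
G#-B-D#-F# has root G#, degree 1 in G# minor, so i7.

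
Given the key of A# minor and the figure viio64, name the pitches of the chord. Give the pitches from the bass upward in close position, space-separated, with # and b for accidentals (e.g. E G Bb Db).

In A# minor, the leading-tone chord is built on the raised seventh degree, G##.
That chord is spelled G##-B#-D#.
With the 64 figure the chord is in second inversion; from the bass D# upward in close position it reads D#-G##-B#.

D# G## B#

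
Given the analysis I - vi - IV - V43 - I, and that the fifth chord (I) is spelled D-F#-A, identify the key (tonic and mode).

The anchor chord is a major triad on D, labeled I.
If D is scale degree 1 and the mode makes that degree carry a major triad, the tonic is D and the mode is major.

D major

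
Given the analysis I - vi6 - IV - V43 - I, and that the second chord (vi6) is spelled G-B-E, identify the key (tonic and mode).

vi6 is given as G-B-E — a minor triad with root E.
vi6 on E implies E is the submediant; that puts the tonic at G, and the lowercase numeral fits major mode.

G major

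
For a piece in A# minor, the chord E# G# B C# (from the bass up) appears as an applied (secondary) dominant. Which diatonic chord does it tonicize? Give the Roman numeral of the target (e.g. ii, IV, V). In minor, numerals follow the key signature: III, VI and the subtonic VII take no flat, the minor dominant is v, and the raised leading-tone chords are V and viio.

VI

The chord is a dominant seventh chord on C#.
A dominant resolves down a perfect fifth: C# → F#. In A# minor, F# is scale degree 6, i.e. VI.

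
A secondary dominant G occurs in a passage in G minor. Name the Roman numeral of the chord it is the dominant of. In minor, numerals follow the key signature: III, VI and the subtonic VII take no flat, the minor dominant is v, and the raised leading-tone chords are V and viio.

iv

The chord is a major triad on G.
A dominant resolves down a perfect fifth: G → C. In G minor, C is scale degree 4, i.e. iv.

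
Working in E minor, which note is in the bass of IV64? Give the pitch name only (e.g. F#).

E

IV in E minor has root A; the chord is A-C#-E.
The figure 64 means second inversion — the fifth is in the bass.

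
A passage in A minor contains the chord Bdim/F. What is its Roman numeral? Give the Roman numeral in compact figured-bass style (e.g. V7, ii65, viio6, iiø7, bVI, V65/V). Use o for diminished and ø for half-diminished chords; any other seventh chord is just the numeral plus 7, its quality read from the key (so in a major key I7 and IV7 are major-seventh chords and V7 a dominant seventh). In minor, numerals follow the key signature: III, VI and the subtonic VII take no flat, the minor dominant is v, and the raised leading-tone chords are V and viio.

iio64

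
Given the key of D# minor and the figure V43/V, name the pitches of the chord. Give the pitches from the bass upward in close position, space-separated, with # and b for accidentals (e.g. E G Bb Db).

B# D# E# G##

V43/V is a secondary dominant — the dominant seventh of V. V in D# minor is A#, so the applied chord's root is E#, a perfect fifth above.
Building a dominant seventh chord on E# gives E#-G##-B#-D#.
With the 43 figure the chord is in second inversion; from the bass B# upward in close position it reads B#-D#-E#-G##.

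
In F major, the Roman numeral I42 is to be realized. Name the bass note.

E

I in F major has root F; the chord is F-A-C-E.
The figure 42 means third inversion — the seventh is in the bass.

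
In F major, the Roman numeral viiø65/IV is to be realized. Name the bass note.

C

The applied chord viiø65/IV is rooted on A: A-C-Eb-G.
The figure 65 means first inversion — the third is in the bass.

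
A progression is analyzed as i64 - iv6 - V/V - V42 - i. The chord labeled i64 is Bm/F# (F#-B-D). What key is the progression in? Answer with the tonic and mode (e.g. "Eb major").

B minor

i64 is given as F#-B-D — a minor triad with root B.
If B is scale degree 1 and the mode makes that degree carry a minor triad, the tonic is B and the mode is minor.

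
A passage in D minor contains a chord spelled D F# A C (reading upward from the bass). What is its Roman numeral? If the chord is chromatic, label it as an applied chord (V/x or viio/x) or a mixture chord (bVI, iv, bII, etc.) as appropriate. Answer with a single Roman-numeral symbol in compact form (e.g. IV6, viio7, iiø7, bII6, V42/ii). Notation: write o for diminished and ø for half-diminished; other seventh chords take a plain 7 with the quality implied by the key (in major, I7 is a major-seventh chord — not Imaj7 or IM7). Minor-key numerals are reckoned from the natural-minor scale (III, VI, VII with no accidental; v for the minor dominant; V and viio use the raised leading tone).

Stacked in thirds the chord is D-F#-A-C: a dominant seventh chord on D.
D is not a diatonic chord root with this quality in D minor, but it lies a perfect fifth above G (iv), so the chord functions as an applied dominant of iv.

V7/iv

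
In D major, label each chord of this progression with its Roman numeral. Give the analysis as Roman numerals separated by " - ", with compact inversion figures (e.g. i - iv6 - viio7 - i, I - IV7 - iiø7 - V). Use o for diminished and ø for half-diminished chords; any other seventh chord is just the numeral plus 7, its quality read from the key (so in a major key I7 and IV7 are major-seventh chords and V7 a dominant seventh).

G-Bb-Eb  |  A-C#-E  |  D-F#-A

bII6 - V - I

G-Bb-Eb: major triad on Eb — chromatic; Eb is the lowered second degree, so this is the Neapolitan sixth, bII6 (third, G, in the bass — hence the 6).
A-C#-E: root A is the dominant; major triad there is V.
D-F#-A: major triad on D = scale degree 1 → I.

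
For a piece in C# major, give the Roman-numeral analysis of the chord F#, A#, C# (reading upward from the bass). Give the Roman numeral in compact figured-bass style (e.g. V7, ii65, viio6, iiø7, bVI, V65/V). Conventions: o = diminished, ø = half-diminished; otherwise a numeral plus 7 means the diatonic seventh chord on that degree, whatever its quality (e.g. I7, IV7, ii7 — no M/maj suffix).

IV

The pitches F#-A#-C# form a major triad rooted on F#.
F# is scale degree 4 in C# major, and a major triad on that degree is written IV.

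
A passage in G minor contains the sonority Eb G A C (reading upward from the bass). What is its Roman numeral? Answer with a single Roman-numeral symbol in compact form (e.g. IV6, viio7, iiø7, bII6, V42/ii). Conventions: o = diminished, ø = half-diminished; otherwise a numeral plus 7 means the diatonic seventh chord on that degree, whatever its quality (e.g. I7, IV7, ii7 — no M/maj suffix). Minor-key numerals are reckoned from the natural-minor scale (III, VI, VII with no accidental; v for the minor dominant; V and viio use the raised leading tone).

iiø43

Stacked in thirds the chord is A-C-Eb-G: a half-diminished seventh chord on A.
A is scale degree 2 in G minor, and a half-diminished seventh chord on that degree is written iiø7.
With Eb in the bass the chord is in second inversion, so the figured bass is 43.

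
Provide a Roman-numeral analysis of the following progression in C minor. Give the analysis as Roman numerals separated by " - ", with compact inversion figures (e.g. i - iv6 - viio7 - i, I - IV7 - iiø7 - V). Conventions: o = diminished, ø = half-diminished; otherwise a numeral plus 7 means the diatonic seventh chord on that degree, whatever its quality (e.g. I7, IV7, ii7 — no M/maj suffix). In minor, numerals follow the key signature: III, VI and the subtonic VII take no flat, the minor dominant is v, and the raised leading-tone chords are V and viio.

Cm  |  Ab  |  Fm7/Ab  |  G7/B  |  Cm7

i - VI - iv65 - V65 - i7

Cm: root C is the tonic; minor triad there is i.
Ab: root Ab is the submediant; major triad there is VI.
Fm7/Ab: minor seventh chord on F = scale degree 4 → iv65.
G7/B: dominant seventh chord on G = scale degree 5 → V65.
Cm7 has root C, degree 1 in C minor, so i7.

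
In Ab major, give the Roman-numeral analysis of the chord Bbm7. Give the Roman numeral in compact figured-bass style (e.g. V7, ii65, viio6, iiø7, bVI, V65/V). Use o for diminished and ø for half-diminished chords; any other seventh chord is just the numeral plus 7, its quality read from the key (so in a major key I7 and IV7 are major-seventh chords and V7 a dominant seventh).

The pitches Bb-Db-F-Ab form a minor seventh chord rooted on Bb.
Bb is scale degree 2 in Ab major, and a minor seventh chord on that degree is written ii7.

ii7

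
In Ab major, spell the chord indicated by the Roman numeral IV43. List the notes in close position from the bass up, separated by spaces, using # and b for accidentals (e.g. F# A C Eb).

Ab C Db F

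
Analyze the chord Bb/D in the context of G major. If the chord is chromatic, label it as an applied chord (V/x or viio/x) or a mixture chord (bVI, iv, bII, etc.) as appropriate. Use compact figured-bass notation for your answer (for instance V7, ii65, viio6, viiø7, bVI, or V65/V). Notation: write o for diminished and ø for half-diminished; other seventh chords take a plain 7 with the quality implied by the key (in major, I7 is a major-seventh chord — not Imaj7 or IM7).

bIII6

Stacked in thirds the chord is Bb-D-F: a major triad on Bb.
Bb is the lowered third degree of G major (diatonic 3 would be B). This is a major triad on the lowered third degree, borrowed from the parallel minor.
With D in the bass the chord is in first inversion, so the figured bass is 6.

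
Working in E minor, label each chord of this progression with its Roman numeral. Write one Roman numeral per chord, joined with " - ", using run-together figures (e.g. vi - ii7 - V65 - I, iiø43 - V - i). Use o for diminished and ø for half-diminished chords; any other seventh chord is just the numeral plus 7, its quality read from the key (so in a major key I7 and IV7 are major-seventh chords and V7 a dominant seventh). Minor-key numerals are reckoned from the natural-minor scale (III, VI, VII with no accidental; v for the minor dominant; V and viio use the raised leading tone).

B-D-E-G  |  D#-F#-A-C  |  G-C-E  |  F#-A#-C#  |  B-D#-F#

i43 - viio7 - VI64 - V/V - V

B-D-E-G has root E, degree 1 in E minor, so i43.
D#-F#-A-C: fully diminished seventh chord on D# = scale degree 7 → viio7.
G-C-E has root C, degree 6 in E minor, so VI64.
F#-A#-C# is the secondary dominant of V (major triad on F#): V/V.
B-D#-F#: root B is the dominant; major triad there is V.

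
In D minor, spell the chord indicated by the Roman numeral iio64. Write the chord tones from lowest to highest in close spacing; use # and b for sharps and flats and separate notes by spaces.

The numeral's case and figure indicate a diminished triad. In D minor its root, the supertonic, is E.
That chord is spelled E-G-Bb.
The figured bass 64 indicates second inversion, placing the fifth (Bb) in the bass: Bb-E-G.

Bb E G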